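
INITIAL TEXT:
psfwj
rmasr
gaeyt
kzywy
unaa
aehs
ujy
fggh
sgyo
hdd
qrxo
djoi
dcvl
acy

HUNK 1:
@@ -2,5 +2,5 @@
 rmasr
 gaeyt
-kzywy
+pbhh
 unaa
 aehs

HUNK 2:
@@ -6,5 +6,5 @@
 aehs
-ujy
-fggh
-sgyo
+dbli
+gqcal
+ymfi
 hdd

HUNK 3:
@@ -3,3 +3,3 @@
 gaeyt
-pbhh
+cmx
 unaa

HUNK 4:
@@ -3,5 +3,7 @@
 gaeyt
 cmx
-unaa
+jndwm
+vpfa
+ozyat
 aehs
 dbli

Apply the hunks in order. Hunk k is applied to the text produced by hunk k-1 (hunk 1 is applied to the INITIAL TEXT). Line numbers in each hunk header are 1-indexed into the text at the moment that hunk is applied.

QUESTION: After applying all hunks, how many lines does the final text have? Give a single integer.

Answer: 16

Derivation:
Hunk 1: at line 2 remove [kzywy] add [pbhh] -> 14 lines: psfwj rmasr gaeyt pbhh unaa aehs ujy fggh sgyo hdd qrxo djoi dcvl acy
Hunk 2: at line 6 remove [ujy,fggh,sgyo] add [dbli,gqcal,ymfi] -> 14 lines: psfwj rmasr gaeyt pbhh unaa aehs dbli gqcal ymfi hdd qrxo djoi dcvl acy
Hunk 3: at line 3 remove [pbhh] add [cmx] -> 14 lines: psfwj rmasr gaeyt cmx unaa aehs dbli gqcal ymfi hdd qrxo djoi dcvl acy
Hunk 4: at line 3 remove [unaa] add [jndwm,vpfa,ozyat] -> 16 lines: psfwj rmasr gaeyt cmx jndwm vpfa ozyat aehs dbli gqcal ymfi hdd qrxo djoi dcvl acy
Final line count: 16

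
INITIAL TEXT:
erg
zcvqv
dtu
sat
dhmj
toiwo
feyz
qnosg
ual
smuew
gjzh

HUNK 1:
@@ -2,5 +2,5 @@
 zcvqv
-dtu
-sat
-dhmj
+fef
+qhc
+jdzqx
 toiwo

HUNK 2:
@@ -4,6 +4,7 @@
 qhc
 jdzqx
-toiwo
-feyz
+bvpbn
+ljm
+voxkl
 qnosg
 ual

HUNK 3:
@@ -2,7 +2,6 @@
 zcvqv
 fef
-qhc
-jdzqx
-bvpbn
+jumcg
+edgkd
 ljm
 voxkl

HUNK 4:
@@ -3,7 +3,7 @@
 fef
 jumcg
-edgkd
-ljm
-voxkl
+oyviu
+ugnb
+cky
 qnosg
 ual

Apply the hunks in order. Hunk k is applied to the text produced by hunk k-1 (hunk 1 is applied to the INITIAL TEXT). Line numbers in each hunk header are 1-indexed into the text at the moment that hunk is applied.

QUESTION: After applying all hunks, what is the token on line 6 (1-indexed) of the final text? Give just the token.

Hunk 1: at line 2 remove [dtu,sat,dhmj] add [fef,qhc,jdzqx] -> 11 lines: erg zcvqv fef qhc jdzqx toiwo feyz qnosg ual smuew gjzh
Hunk 2: at line 4 remove [toiwo,feyz] add [bvpbn,ljm,voxkl] -> 12 lines: erg zcvqv fef qhc jdzqx bvpbn ljm voxkl qnosg ual smuew gjzh
Hunk 3: at line 2 remove [qhc,jdzqx,bvpbn] add [jumcg,edgkd] -> 11 lines: erg zcvqv fef jumcg edgkd ljm voxkl qnosg ual smuew gjzh
Hunk 4: at line 3 remove [edgkd,ljm,voxkl] add [oyviu,ugnb,cky] -> 11 lines: erg zcvqv fef jumcg oyviu ugnb cky qnosg ual smuew gjzh
Final line 6: ugnb

Answer: ugnb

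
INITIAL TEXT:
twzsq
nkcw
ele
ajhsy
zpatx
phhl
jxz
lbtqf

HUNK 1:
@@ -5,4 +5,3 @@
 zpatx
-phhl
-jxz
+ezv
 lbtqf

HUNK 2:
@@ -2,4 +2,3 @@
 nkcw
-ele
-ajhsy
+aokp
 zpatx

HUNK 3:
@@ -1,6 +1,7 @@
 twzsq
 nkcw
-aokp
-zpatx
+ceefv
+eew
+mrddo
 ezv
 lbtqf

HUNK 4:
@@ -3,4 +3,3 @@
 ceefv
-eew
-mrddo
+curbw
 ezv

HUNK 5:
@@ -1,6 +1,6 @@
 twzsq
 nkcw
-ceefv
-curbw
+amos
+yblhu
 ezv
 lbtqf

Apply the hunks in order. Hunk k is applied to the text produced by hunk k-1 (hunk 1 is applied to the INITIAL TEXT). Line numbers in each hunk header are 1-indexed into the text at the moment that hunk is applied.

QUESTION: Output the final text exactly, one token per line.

Hunk 1: at line 5 remove [phhl,jxz] add [ezv] -> 7 lines: twzsq nkcw ele ajhsy zpatx ezv lbtqf
Hunk 2: at line 2 remove [ele,ajhsy] add [aokp] -> 6 lines: twzsq nkcw aokp zpatx ezv lbtqf
Hunk 3: at line 1 remove [aokp,zpatx] add [ceefv,eew,mrddo] -> 7 lines: twzsq nkcw ceefv eew mrddo ezv lbtqf
Hunk 4: at line 3 remove [eew,mrddo] add [curbw] -> 6 lines: twzsq nkcw ceefv curbw ezv lbtqf
Hunk 5: at line 1 remove [ceefv,curbw] add [amos,yblhu] -> 6 lines: twzsq nkcw amos yblhu ezv lbtqf

Answer: twzsq
nkcw
amos
yblhu
ezv
lbtqf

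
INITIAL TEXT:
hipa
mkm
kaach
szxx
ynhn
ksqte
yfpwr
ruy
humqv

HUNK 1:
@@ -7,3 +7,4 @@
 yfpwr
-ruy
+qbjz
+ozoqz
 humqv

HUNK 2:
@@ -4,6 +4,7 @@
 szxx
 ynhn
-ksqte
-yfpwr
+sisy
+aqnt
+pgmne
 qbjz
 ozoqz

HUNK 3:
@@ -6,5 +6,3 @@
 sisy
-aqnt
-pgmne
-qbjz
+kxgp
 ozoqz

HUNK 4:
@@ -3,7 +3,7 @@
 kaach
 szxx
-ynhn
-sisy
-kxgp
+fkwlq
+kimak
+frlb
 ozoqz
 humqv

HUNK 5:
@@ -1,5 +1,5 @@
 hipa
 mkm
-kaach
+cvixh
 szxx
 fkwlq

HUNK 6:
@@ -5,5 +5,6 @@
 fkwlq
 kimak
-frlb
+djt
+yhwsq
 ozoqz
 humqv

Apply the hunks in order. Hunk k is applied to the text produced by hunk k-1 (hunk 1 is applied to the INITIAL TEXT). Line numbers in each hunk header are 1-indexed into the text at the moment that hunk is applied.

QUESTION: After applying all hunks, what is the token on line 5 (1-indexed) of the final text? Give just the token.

Hunk 1: at line 7 remove [ruy] add [qbjz,ozoqz] -> 10 lines: hipa mkm kaach szxx ynhn ksqte yfpwr qbjz ozoqz humqv
Hunk 2: at line 4 remove [ksqte,yfpwr] add [sisy,aqnt,pgmne] -> 11 lines: hipa mkm kaach szxx ynhn sisy aqnt pgmne qbjz ozoqz humqv
Hunk 3: at line 6 remove [aqnt,pgmne,qbjz] add [kxgp] -> 9 lines: hipa mkm kaach szxx ynhn sisy kxgp ozoqz humqv
Hunk 4: at line 3 remove [ynhn,sisy,kxgp] add [fkwlq,kimak,frlb] -> 9 lines: hipa mkm kaach szxx fkwlq kimak frlb ozoqz humqv
Hunk 5: at line 1 remove [kaach] add [cvixh] -> 9 lines: hipa mkm cvixh szxx fkwlq kimak frlb ozoqz humqv
Hunk 6: at line 5 remove [frlb] add [djt,yhwsq] -> 10 lines: hipa mkm cvixh szxx fkwlq kimak djt yhwsq ozoqz humqv
Final line 5: fkwlq

Answer: fkwlq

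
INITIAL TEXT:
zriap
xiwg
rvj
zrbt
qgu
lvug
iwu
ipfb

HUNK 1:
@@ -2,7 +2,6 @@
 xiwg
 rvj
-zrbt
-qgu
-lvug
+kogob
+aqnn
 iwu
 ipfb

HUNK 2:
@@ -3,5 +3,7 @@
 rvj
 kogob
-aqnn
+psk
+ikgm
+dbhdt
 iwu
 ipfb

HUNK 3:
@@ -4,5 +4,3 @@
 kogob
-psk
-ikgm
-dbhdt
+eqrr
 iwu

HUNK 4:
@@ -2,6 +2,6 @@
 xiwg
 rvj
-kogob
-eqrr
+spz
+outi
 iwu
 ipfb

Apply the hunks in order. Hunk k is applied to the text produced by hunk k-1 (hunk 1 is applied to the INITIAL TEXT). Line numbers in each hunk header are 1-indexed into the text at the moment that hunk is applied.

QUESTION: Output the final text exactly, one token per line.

Hunk 1: at line 2 remove [zrbt,qgu,lvug] add [kogob,aqnn] -> 7 lines: zriap xiwg rvj kogob aqnn iwu ipfb
Hunk 2: at line 3 remove [aqnn] add [psk,ikgm,dbhdt] -> 9 lines: zriap xiwg rvj kogob psk ikgm dbhdt iwu ipfb
Hunk 3: at line 4 remove [psk,ikgm,dbhdt] add [eqrr] -> 7 lines: zriap xiwg rvj kogob eqrr iwu ipfb
Hunk 4: at line 2 remove [kogob,eqrr] add [spz,outi] -> 7 lines: zriap xiwg rvj spz outi iwu ipfb

Answer: zriap
xiwg
rvj
spz
outi
iwu
ipfb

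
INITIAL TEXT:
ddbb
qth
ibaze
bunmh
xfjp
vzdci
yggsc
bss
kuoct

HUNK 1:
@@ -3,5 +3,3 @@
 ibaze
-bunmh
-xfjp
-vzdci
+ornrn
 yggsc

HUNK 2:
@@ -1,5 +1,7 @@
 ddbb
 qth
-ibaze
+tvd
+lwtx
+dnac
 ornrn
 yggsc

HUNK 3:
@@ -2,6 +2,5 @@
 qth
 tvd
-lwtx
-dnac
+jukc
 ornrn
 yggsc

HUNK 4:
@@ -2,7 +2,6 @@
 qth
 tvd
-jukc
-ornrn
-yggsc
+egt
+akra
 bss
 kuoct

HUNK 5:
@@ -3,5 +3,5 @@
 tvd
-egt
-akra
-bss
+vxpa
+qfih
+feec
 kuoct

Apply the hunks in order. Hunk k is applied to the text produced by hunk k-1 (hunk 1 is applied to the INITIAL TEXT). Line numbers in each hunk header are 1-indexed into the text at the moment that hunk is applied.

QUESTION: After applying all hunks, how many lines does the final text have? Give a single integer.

Answer: 7

Derivation:
Hunk 1: at line 3 remove [bunmh,xfjp,vzdci] add [ornrn] -> 7 lines: ddbb qth ibaze ornrn yggsc bss kuoct
Hunk 2: at line 1 remove [ibaze] add [tvd,lwtx,dnac] -> 9 lines: ddbb qth tvd lwtx dnac ornrn yggsc bss kuoct
Hunk 3: at line 2 remove [lwtx,dnac] add [jukc] -> 8 lines: ddbb qth tvd jukc ornrn yggsc bss kuoct
Hunk 4: at line 2 remove [jukc,ornrn,yggsc] add [egt,akra] -> 7 lines: ddbb qth tvd egt akra bss kuoct
Hunk 5: at line 3 remove [egt,akra,bss] add [vxpa,qfih,feec] -> 7 lines: ddbb qth tvd vxpa qfih feec kuoct
Final line count: 7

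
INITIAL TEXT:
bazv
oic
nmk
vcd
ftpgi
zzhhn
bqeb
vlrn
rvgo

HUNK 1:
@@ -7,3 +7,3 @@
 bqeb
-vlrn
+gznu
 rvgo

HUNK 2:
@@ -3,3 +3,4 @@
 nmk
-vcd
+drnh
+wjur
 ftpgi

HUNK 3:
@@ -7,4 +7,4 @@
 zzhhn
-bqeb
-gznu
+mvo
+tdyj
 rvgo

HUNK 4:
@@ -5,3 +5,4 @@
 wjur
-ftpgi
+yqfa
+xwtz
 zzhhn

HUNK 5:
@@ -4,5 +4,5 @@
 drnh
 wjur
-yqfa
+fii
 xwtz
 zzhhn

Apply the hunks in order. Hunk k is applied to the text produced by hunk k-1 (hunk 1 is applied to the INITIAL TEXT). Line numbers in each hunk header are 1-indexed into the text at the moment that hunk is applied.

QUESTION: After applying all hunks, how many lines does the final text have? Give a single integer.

Hunk 1: at line 7 remove [vlrn] add [gznu] -> 9 lines: bazv oic nmk vcd ftpgi zzhhn bqeb gznu rvgo
Hunk 2: at line 3 remove [vcd] add [drnh,wjur] -> 10 lines: bazv oic nmk drnh wjur ftpgi zzhhn bqeb gznu rvgo
Hunk 3: at line 7 remove [bqeb,gznu] add [mvo,tdyj] -> 10 lines: bazv oic nmk drnh wjur ftpgi zzhhn mvo tdyj rvgo
Hunk 4: at line 5 remove [ftpgi] add [yqfa,xwtz] -> 11 lines: bazv oic nmk drnh wjur yqfa xwtz zzhhn mvo tdyj rvgo
Hunk 5: at line 4 remove [yqfa] add [fii] -> 11 lines: bazv oic nmk drnh wjur fii xwtz zzhhn mvo tdyj rvgo
Final line count: 11

Answer: 11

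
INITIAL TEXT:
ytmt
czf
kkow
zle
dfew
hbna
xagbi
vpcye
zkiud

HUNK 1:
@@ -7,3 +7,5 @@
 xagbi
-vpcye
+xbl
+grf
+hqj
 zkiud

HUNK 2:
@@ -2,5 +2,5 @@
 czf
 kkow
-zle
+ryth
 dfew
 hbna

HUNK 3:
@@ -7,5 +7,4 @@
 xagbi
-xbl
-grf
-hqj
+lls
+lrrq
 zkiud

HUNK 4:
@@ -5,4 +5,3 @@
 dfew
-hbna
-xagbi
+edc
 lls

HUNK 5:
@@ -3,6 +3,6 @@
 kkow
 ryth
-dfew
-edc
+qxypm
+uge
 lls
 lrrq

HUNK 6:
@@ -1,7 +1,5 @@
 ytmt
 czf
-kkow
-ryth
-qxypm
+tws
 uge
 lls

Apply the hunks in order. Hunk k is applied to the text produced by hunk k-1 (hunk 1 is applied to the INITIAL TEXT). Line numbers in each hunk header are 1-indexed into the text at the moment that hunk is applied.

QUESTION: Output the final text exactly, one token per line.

Hunk 1: at line 7 remove [vpcye] add [xbl,grf,hqj] -> 11 lines: ytmt czf kkow zle dfew hbna xagbi xbl grf hqj zkiud
Hunk 2: at line 2 remove [zle] add [ryth] -> 11 lines: ytmt czf kkow ryth dfew hbna xagbi xbl grf hqj zkiud
Hunk 3: at line 7 remove [xbl,grf,hqj] add [lls,lrrq] -> 10 lines: ytmt czf kkow ryth dfew hbna xagbi lls lrrq zkiud
Hunk 4: at line 5 remove [hbna,xagbi] add [edc] -> 9 lines: ytmt czf kkow ryth dfew edc lls lrrq zkiud
Hunk 5: at line 3 remove [dfew,edc] add [qxypm,uge] -> 9 lines: ytmt czf kkow ryth qxypm uge lls lrrq zkiud
Hunk 6: at line 1 remove [kkow,ryth,qxypm] add [tws] -> 7 lines: ytmt czf tws uge lls lrrq zkiud

Answer: ytmt
czf
tws
uge
lls
lrrq
zkiud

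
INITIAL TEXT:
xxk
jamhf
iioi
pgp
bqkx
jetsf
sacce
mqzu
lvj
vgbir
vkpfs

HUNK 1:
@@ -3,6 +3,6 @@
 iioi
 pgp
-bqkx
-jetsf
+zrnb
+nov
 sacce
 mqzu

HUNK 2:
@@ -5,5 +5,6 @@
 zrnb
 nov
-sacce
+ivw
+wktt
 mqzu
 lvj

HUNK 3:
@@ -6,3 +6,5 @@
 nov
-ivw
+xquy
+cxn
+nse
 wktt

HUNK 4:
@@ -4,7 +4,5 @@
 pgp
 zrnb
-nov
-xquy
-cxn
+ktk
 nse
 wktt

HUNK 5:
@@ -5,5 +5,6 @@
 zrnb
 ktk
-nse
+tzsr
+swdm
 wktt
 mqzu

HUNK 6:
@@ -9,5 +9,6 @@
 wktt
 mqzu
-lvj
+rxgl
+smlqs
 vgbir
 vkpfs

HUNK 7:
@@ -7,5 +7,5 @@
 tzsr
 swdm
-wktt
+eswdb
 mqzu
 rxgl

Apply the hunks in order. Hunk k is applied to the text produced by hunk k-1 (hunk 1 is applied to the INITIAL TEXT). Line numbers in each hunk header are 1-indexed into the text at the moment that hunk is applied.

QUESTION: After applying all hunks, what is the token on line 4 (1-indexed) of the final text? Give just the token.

Hunk 1: at line 3 remove [bqkx,jetsf] add [zrnb,nov] -> 11 lines: xxk jamhf iioi pgp zrnb nov sacce mqzu lvj vgbir vkpfs
Hunk 2: at line 5 remove [sacce] add [ivw,wktt] -> 12 lines: xxk jamhf iioi pgp zrnb nov ivw wktt mqzu lvj vgbir vkpfs
Hunk 3: at line 6 remove [ivw] add [xquy,cxn,nse] -> 14 lines: xxk jamhf iioi pgp zrnb nov xquy cxn nse wktt mqzu lvj vgbir vkpfs
Hunk 4: at line 4 remove [nov,xquy,cxn] add [ktk] -> 12 lines: xxk jamhf iioi pgp zrnb ktk nse wktt mqzu lvj vgbir vkpfs
Hunk 5: at line 5 remove [nse] add [tzsr,swdm] -> 13 lines: xxk jamhf iioi pgp zrnb ktk tzsr swdm wktt mqzu lvj vgbir vkpfs
Hunk 6: at line 9 remove [lvj] add [rxgl,smlqs] -> 14 lines: xxk jamhf iioi pgp zrnb ktk tzsr swdm wktt mqzu rxgl smlqs vgbir vkpfs
Hunk 7: at line 7 remove [wktt] add [eswdb] -> 14 lines: xxk jamhf iioi pgp zrnb ktk tzsr swdm eswdb mqzu rxgl smlqs vgbir vkpfs
Final line 4: pgp

Answer: pgp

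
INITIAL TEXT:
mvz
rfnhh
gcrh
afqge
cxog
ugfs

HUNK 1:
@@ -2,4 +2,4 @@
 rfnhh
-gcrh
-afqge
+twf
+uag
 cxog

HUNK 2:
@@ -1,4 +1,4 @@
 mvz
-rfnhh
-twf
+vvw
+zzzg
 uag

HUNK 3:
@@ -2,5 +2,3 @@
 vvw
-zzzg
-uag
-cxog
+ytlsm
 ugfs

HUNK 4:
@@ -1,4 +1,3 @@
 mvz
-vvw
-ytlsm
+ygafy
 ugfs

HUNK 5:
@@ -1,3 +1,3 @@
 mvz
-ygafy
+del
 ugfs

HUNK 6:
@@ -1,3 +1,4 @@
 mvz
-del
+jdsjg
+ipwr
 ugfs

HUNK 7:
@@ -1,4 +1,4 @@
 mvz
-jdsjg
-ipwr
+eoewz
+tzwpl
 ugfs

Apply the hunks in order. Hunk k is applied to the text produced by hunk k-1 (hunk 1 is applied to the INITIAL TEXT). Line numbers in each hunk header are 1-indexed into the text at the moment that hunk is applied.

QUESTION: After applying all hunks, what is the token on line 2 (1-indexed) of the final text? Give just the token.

Answer: eoewz

Derivation:
Hunk 1: at line 2 remove [gcrh,afqge] add [twf,uag] -> 6 lines: mvz rfnhh twf uag cxog ugfs
Hunk 2: at line 1 remove [rfnhh,twf] add [vvw,zzzg] -> 6 lines: mvz vvw zzzg uag cxog ugfs
Hunk 3: at line 2 remove [zzzg,uag,cxog] add [ytlsm] -> 4 lines: mvz vvw ytlsm ugfs
Hunk 4: at line 1 remove [vvw,ytlsm] add [ygafy] -> 3 lines: mvz ygafy ugfs
Hunk 5: at line 1 remove [ygafy] add [del] -> 3 lines: mvz del ugfs
Hunk 6: at line 1 remove [del] add [jdsjg,ipwr] -> 4 lines: mvz jdsjg ipwr ugfs
Hunk 7: at line 1 remove [jdsjg,ipwr] add [eoewz,tzwpl] -> 4 lines: mvz eoewz tzwpl ugfs
Final line 2: eoewz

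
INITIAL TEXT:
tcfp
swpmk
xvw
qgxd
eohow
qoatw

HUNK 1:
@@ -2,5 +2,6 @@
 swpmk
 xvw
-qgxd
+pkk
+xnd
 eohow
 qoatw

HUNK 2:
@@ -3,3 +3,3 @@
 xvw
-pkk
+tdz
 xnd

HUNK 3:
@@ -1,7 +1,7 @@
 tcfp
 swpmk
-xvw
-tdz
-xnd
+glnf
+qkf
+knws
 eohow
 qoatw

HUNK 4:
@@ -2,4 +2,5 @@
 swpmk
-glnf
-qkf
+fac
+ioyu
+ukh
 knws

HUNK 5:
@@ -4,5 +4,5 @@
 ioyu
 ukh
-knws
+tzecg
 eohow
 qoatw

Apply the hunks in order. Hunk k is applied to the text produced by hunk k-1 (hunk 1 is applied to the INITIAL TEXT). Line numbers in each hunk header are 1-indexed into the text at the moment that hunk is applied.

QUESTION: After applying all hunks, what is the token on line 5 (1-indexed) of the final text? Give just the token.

Hunk 1: at line 2 remove [qgxd] add [pkk,xnd] -> 7 lines: tcfp swpmk xvw pkk xnd eohow qoatw
Hunk 2: at line 3 remove [pkk] add [tdz] -> 7 lines: tcfp swpmk xvw tdz xnd eohow qoatw
Hunk 3: at line 1 remove [xvw,tdz,xnd] add [glnf,qkf,knws] -> 7 lines: tcfp swpmk glnf qkf knws eohow qoatw
Hunk 4: at line 2 remove [glnf,qkf] add [fac,ioyu,ukh] -> 8 lines: tcfp swpmk fac ioyu ukh knws eohow qoatw
Hunk 5: at line 4 remove [knws] add [tzecg] -> 8 lines: tcfp swpmk fac ioyu ukh tzecg eohow qoatw
Final line 5: ukh

Answer: ukh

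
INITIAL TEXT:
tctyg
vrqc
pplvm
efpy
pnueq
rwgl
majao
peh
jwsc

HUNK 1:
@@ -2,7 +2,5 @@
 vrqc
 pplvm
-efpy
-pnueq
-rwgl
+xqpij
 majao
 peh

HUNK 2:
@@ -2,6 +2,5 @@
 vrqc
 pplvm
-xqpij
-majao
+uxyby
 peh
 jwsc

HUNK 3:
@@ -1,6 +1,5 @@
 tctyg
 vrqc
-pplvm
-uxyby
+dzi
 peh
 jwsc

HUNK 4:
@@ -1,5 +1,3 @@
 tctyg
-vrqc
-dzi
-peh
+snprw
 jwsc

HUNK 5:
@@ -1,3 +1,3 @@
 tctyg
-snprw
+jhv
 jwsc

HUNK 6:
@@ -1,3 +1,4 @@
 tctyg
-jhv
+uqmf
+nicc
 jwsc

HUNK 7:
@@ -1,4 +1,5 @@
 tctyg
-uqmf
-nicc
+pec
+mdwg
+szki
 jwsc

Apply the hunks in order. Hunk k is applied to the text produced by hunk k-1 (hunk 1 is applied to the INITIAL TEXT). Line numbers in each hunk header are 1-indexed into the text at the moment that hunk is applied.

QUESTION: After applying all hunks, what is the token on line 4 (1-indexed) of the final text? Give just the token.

Hunk 1: at line 2 remove [efpy,pnueq,rwgl] add [xqpij] -> 7 lines: tctyg vrqc pplvm xqpij majao peh jwsc
Hunk 2: at line 2 remove [xqpij,majao] add [uxyby] -> 6 lines: tctyg vrqc pplvm uxyby peh jwsc
Hunk 3: at line 1 remove [pplvm,uxyby] add [dzi] -> 5 lines: tctyg vrqc dzi peh jwsc
Hunk 4: at line 1 remove [vrqc,dzi,peh] add [snprw] -> 3 lines: tctyg snprw jwsc
Hunk 5: at line 1 remove [snprw] add [jhv] -> 3 lines: tctyg jhv jwsc
Hunk 6: at line 1 remove [jhv] add [uqmf,nicc] -> 4 lines: tctyg uqmf nicc jwsc
Hunk 7: at line 1 remove [uqmf,nicc] add [pec,mdwg,szki] -> 5 lines: tctyg pec mdwg szki jwsc
Final line 4: szki

Answer: szki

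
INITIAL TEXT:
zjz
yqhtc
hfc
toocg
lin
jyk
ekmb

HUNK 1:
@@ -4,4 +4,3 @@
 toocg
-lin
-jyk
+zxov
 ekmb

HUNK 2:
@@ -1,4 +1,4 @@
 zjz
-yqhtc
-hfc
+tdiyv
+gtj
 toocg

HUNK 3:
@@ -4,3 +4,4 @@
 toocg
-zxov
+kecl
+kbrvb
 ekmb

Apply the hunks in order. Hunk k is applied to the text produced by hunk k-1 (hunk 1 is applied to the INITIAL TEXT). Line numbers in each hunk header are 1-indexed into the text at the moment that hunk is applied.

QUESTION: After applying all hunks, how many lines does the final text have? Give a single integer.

Hunk 1: at line 4 remove [lin,jyk] add [zxov] -> 6 lines: zjz yqhtc hfc toocg zxov ekmb
Hunk 2: at line 1 remove [yqhtc,hfc] add [tdiyv,gtj] -> 6 lines: zjz tdiyv gtj toocg zxov ekmb
Hunk 3: at line 4 remove [zxov] add [kecl,kbrvb] -> 7 lines: zjz tdiyv gtj toocg kecl kbrvb ekmb
Final line count: 7

Answer: 7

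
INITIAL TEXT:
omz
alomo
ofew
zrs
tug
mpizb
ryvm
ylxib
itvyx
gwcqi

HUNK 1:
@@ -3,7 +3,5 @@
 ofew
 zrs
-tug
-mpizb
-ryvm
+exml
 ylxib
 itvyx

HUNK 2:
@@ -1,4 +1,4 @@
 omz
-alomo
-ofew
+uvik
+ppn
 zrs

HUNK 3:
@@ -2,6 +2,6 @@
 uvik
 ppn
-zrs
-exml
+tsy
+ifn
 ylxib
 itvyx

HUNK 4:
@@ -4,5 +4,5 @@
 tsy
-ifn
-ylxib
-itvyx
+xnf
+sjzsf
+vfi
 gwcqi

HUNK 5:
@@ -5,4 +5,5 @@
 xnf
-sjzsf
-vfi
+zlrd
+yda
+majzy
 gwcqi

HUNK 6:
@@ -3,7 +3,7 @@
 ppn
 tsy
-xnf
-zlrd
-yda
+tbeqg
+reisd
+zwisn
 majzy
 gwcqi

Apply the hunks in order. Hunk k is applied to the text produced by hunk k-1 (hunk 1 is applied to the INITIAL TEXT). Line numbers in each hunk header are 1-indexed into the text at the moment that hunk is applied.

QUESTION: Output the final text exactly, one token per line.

Answer: omz
uvik
ppn
tsy
tbeqg
reisd
zwisn
majzy
gwcqi

Derivation:
Hunk 1: at line 3 remove [tug,mpizb,ryvm] add [exml] -> 8 lines: omz alomo ofew zrs exml ylxib itvyx gwcqi
Hunk 2: at line 1 remove [alomo,ofew] add [uvik,ppn] -> 8 lines: omz uvik ppn zrs exml ylxib itvyx gwcqi
Hunk 3: at line 2 remove [zrs,exml] add [tsy,ifn] -> 8 lines: omz uvik ppn tsy ifn ylxib itvyx gwcqi
Hunk 4: at line 4 remove [ifn,ylxib,itvyx] add [xnf,sjzsf,vfi] -> 8 lines: omz uvik ppn tsy xnf sjzsf vfi gwcqi
Hunk 5: at line 5 remove [sjzsf,vfi] add [zlrd,yda,majzy] -> 9 lines: omz uvik ppn tsy xnf zlrd yda majzy gwcqi
Hunk 6: at line 3 remove [xnf,zlrd,yda] add [tbeqg,reisd,zwisn] -> 9 lines: omz uvik ppn tsy tbeqg reisd zwisn majzy gwcqi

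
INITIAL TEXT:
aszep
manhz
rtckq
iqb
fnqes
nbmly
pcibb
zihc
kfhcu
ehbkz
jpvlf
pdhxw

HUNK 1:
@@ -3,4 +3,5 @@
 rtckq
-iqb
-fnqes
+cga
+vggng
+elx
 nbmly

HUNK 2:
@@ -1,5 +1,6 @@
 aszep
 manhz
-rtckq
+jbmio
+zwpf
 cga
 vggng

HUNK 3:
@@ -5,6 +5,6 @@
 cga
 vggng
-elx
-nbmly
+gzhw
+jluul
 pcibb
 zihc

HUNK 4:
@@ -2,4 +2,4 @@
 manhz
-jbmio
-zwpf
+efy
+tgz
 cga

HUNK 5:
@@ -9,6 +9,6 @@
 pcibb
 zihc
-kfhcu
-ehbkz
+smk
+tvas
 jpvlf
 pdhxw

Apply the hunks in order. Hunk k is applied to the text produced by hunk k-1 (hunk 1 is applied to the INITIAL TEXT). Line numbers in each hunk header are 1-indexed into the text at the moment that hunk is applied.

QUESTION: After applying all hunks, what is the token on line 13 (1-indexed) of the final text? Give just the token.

Hunk 1: at line 3 remove [iqb,fnqes] add [cga,vggng,elx] -> 13 lines: aszep manhz rtckq cga vggng elx nbmly pcibb zihc kfhcu ehbkz jpvlf pdhxw
Hunk 2: at line 1 remove [rtckq] add [jbmio,zwpf] -> 14 lines: aszep manhz jbmio zwpf cga vggng elx nbmly pcibb zihc kfhcu ehbkz jpvlf pdhxw
Hunk 3: at line 5 remove [elx,nbmly] add [gzhw,jluul] -> 14 lines: aszep manhz jbmio zwpf cga vggng gzhw jluul pcibb zihc kfhcu ehbkz jpvlf pdhxw
Hunk 4: at line 2 remove [jbmio,zwpf] add [efy,tgz] -> 14 lines: aszep manhz efy tgz cga vggng gzhw jluul pcibb zihc kfhcu ehbkz jpvlf pdhxw
Hunk 5: at line 9 remove [kfhcu,ehbkz] add [smk,tvas] -> 14 lines: aszep manhz efy tgz cga vggng gzhw jluul pcibb zihc smk tvas jpvlf pdhxw
Final line 13: jpvlf

Answer: jpvlf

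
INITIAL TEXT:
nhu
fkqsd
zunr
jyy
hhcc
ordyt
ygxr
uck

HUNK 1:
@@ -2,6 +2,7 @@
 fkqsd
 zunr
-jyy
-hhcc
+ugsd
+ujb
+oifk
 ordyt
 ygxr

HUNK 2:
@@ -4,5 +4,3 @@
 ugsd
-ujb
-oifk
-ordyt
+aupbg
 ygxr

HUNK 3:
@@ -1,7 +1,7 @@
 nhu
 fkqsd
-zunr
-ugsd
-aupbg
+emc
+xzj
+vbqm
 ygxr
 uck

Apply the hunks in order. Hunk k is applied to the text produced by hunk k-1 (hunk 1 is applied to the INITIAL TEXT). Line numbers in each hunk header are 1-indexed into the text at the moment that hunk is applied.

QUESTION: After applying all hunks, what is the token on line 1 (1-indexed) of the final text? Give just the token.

Hunk 1: at line 2 remove [jyy,hhcc] add [ugsd,ujb,oifk] -> 9 lines: nhu fkqsd zunr ugsd ujb oifk ordyt ygxr uck
Hunk 2: at line 4 remove [ujb,oifk,ordyt] add [aupbg] -> 7 lines: nhu fkqsd zunr ugsd aupbg ygxr uck
Hunk 3: at line 1 remove [zunr,ugsd,aupbg] add [emc,xzj,vbqm] -> 7 lines: nhu fkqsd emc xzj vbqm ygxr uck
Final line 1: nhu

Answer: nhu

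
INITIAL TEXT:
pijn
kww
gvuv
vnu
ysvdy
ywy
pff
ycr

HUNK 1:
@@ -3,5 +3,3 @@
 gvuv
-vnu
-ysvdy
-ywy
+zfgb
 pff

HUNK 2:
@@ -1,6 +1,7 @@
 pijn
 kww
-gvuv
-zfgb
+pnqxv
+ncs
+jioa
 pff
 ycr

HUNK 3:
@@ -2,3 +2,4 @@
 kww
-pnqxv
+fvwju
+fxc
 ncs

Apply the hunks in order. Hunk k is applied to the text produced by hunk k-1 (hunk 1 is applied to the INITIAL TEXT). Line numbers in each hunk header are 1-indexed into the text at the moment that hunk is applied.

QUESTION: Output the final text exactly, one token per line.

Hunk 1: at line 3 remove [vnu,ysvdy,ywy] add [zfgb] -> 6 lines: pijn kww gvuv zfgb pff ycr
Hunk 2: at line 1 remove [gvuv,zfgb] add [pnqxv,ncs,jioa] -> 7 lines: pijn kww pnqxv ncs jioa pff ycr
Hunk 3: at line 2 remove [pnqxv] add [fvwju,fxc] -> 8 lines: pijn kww fvwju fxc ncs jioa pff ycr

Answer: pijn
kww
fvwju
fxc
ncs
jioa
pff
ycr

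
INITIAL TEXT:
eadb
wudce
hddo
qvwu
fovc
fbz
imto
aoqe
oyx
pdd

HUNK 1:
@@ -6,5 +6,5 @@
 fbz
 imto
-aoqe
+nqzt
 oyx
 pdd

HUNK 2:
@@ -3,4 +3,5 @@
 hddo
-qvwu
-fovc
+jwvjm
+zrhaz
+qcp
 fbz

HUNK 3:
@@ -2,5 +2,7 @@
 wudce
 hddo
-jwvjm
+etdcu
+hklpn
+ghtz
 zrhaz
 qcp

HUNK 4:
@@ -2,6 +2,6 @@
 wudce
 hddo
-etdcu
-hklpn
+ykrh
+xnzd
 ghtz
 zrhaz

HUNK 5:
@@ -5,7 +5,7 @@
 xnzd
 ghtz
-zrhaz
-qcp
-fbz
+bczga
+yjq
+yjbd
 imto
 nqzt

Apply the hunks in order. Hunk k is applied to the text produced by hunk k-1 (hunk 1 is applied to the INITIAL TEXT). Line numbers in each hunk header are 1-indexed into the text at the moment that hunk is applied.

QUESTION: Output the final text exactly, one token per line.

Answer: eadb
wudce
hddo
ykrh
xnzd
ghtz
bczga
yjq
yjbd
imto
nqzt
oyx
pdd

Derivation:
Hunk 1: at line 6 remove [aoqe] add [nqzt] -> 10 lines: eadb wudce hddo qvwu fovc fbz imto nqzt oyx pdd
Hunk 2: at line 3 remove [qvwu,fovc] add [jwvjm,zrhaz,qcp] -> 11 lines: eadb wudce hddo jwvjm zrhaz qcp fbz imto nqzt oyx pdd
Hunk 3: at line 2 remove [jwvjm] add [etdcu,hklpn,ghtz] -> 13 lines: eadb wudce hddo etdcu hklpn ghtz zrhaz qcp fbz imto nqzt oyx pdd
Hunk 4: at line 2 remove [etdcu,hklpn] add [ykrh,xnzd] -> 13 lines: eadb wudce hddo ykrh xnzd ghtz zrhaz qcp fbz imto nqzt oyx pdd
Hunk 5: at line 5 remove [zrhaz,qcp,fbz] add [bczga,yjq,yjbd] -> 13 lines: eadb wudce hddo ykrh xnzd ghtz bczga yjq yjbd imto nqzt oyx pdd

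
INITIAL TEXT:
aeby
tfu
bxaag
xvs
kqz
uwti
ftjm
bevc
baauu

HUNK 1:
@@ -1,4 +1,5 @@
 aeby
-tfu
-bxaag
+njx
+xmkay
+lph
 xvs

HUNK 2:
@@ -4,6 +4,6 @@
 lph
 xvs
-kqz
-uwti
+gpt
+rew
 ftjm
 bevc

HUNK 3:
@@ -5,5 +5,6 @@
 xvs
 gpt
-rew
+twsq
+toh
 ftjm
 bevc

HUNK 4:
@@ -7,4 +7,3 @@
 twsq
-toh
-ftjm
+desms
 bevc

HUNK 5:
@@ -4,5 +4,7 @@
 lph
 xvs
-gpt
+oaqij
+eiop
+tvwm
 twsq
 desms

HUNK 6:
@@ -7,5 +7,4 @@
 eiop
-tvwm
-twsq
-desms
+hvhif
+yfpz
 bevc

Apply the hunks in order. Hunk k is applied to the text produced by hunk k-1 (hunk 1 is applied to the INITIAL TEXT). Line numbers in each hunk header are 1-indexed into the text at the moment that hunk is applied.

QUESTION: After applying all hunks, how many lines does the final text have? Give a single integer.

Hunk 1: at line 1 remove [tfu,bxaag] add [njx,xmkay,lph] -> 10 lines: aeby njx xmkay lph xvs kqz uwti ftjm bevc baauu
Hunk 2: at line 4 remove [kqz,uwti] add [gpt,rew] -> 10 lines: aeby njx xmkay lph xvs gpt rew ftjm bevc baauu
Hunk 3: at line 5 remove [rew] add [twsq,toh] -> 11 lines: aeby njx xmkay lph xvs gpt twsq toh ftjm bevc baauu
Hunk 4: at line 7 remove [toh,ftjm] add [desms] -> 10 lines: aeby njx xmkay lph xvs gpt twsq desms bevc baauu
Hunk 5: at line 4 remove [gpt] add [oaqij,eiop,tvwm] -> 12 lines: aeby njx xmkay lph xvs oaqij eiop tvwm twsq desms bevc baauu
Hunk 6: at line 7 remove [tvwm,twsq,desms] add [hvhif,yfpz] -> 11 lines: aeby njx xmkay lph xvs oaqij eiop hvhif yfpz bevc baauu
Final line count: 11

Answer: 11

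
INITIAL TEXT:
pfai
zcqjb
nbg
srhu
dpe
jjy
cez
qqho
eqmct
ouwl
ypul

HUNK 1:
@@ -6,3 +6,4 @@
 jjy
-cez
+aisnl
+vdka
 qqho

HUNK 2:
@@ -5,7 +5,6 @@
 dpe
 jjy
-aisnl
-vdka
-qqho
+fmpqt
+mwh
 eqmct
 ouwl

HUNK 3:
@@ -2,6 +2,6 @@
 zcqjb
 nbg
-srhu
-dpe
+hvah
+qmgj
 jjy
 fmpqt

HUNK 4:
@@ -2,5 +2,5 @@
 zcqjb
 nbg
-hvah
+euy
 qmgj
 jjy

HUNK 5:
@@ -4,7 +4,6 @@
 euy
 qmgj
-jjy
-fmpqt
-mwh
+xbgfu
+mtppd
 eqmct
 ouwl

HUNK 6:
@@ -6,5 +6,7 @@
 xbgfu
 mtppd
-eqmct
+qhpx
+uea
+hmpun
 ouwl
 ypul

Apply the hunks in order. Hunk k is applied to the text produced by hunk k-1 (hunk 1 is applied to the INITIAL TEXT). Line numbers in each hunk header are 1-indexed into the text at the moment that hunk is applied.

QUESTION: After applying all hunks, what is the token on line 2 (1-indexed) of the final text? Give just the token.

Hunk 1: at line 6 remove [cez] add [aisnl,vdka] -> 12 lines: pfai zcqjb nbg srhu dpe jjy aisnl vdka qqho eqmct ouwl ypul
Hunk 2: at line 5 remove [aisnl,vdka,qqho] add [fmpqt,mwh] -> 11 lines: pfai zcqjb nbg srhu dpe jjy fmpqt mwh eqmct ouwl ypul
Hunk 3: at line 2 remove [srhu,dpe] add [hvah,qmgj] -> 11 lines: pfai zcqjb nbg hvah qmgj jjy fmpqt mwh eqmct ouwl ypul
Hunk 4: at line 2 remove [hvah] add [euy] -> 11 lines: pfai zcqjb nbg euy qmgj jjy fmpqt mwh eqmct ouwl ypul
Hunk 5: at line 4 remove [jjy,fmpqt,mwh] add [xbgfu,mtppd] -> 10 lines: pfai zcqjb nbg euy qmgj xbgfu mtppd eqmct ouwl ypul
Hunk 6: at line 6 remove [eqmct] add [qhpx,uea,hmpun] -> 12 lines: pfai zcqjb nbg euy qmgj xbgfu mtppd qhpx uea hmpun ouwl ypul
Final line 2: zcqjb

Answer: zcqjb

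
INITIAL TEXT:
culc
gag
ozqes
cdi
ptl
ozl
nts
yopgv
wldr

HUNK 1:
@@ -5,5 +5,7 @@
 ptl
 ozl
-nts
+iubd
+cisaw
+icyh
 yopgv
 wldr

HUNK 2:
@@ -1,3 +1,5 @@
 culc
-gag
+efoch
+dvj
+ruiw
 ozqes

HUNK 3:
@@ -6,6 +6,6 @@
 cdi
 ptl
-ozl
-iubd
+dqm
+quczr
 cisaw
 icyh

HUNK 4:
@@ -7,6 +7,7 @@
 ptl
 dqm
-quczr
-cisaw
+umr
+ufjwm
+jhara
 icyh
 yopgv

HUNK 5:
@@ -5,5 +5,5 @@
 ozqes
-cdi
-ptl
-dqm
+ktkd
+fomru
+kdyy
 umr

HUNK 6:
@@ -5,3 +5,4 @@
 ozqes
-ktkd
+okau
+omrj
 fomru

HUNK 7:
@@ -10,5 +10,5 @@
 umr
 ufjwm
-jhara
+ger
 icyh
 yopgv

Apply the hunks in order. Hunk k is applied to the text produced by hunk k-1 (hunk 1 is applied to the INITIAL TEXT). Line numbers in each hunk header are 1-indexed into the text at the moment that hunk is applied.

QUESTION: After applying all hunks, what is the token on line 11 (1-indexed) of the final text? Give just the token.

Answer: ufjwm

Derivation:
Hunk 1: at line 5 remove [nts] add [iubd,cisaw,icyh] -> 11 lines: culc gag ozqes cdi ptl ozl iubd cisaw icyh yopgv wldr
Hunk 2: at line 1 remove [gag] add [efoch,dvj,ruiw] -> 13 lines: culc efoch dvj ruiw ozqes cdi ptl ozl iubd cisaw icyh yopgv wldr
Hunk 3: at line 6 remove [ozl,iubd] add [dqm,quczr] -> 13 lines: culc efoch dvj ruiw ozqes cdi ptl dqm quczr cisaw icyh yopgv wldr
Hunk 4: at line 7 remove [quczr,cisaw] add [umr,ufjwm,jhara] -> 14 lines: culc efoch dvj ruiw ozqes cdi ptl dqm umr ufjwm jhara icyh yopgv wldr
Hunk 5: at line 5 remove [cdi,ptl,dqm] add [ktkd,fomru,kdyy] -> 14 lines: culc efoch dvj ruiw ozqes ktkd fomru kdyy umr ufjwm jhara icyh yopgv wldr
Hunk 6: at line 5 remove [ktkd] add [okau,omrj] -> 15 lines: culc efoch dvj ruiw ozqes okau omrj fomru kdyy umr ufjwm jhara icyh yopgv wldr
Hunk 7: at line 10 remove [jhara] add [ger] -> 15 lines: culc efoch dvj ruiw ozqes okau omrj fomru kdyy umr ufjwm ger icyh yopgv wldr
Final line 11: ufjwm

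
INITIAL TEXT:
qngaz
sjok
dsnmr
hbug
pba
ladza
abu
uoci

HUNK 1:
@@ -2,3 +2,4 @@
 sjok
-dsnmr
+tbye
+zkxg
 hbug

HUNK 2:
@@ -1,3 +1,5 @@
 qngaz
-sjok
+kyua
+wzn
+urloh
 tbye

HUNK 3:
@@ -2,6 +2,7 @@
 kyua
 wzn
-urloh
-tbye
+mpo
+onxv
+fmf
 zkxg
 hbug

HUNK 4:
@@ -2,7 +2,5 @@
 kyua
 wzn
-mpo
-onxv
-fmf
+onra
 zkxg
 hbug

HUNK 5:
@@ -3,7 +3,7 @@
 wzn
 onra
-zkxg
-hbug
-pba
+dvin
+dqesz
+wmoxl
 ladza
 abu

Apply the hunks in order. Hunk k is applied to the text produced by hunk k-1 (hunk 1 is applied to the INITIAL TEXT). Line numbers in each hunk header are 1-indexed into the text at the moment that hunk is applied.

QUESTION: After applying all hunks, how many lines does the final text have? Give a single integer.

Answer: 10

Derivation:
Hunk 1: at line 2 remove [dsnmr] add [tbye,zkxg] -> 9 lines: qngaz sjok tbye zkxg hbug pba ladza abu uoci
Hunk 2: at line 1 remove [sjok] add [kyua,wzn,urloh] -> 11 lines: qngaz kyua wzn urloh tbye zkxg hbug pba ladza abu uoci
Hunk 3: at line 2 remove [urloh,tbye] add [mpo,onxv,fmf] -> 12 lines: qngaz kyua wzn mpo onxv fmf zkxg hbug pba ladza abu uoci
Hunk 4: at line 2 remove [mpo,onxv,fmf] add [onra] -> 10 lines: qngaz kyua wzn onra zkxg hbug pba ladza abu uoci
Hunk 5: at line 3 remove [zkxg,hbug,pba] add [dvin,dqesz,wmoxl] -> 10 lines: qngaz kyua wzn onra dvin dqesz wmoxl ladza abu uoci
Final line count: 10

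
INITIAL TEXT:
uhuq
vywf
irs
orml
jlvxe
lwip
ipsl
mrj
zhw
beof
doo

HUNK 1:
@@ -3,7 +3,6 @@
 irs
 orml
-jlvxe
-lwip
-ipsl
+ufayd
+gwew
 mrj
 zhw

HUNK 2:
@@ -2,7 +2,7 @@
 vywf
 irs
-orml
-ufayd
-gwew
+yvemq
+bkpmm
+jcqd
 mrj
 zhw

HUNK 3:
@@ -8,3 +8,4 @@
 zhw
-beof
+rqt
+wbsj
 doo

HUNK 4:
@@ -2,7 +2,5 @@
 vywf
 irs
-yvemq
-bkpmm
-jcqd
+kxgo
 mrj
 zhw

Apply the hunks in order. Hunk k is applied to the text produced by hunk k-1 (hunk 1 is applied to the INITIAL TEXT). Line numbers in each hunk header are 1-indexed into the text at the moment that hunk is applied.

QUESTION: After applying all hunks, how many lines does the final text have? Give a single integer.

Hunk 1: at line 3 remove [jlvxe,lwip,ipsl] add [ufayd,gwew] -> 10 lines: uhuq vywf irs orml ufayd gwew mrj zhw beof doo
Hunk 2: at line 2 remove [orml,ufayd,gwew] add [yvemq,bkpmm,jcqd] -> 10 lines: uhuq vywf irs yvemq bkpmm jcqd mrj zhw beof doo
Hunk 3: at line 8 remove [beof] add [rqt,wbsj] -> 11 lines: uhuq vywf irs yvemq bkpmm jcqd mrj zhw rqt wbsj doo
Hunk 4: at line 2 remove [yvemq,bkpmm,jcqd] add [kxgo] -> 9 lines: uhuq vywf irs kxgo mrj zhw rqt wbsj doo
Final line count: 9

Answer: 9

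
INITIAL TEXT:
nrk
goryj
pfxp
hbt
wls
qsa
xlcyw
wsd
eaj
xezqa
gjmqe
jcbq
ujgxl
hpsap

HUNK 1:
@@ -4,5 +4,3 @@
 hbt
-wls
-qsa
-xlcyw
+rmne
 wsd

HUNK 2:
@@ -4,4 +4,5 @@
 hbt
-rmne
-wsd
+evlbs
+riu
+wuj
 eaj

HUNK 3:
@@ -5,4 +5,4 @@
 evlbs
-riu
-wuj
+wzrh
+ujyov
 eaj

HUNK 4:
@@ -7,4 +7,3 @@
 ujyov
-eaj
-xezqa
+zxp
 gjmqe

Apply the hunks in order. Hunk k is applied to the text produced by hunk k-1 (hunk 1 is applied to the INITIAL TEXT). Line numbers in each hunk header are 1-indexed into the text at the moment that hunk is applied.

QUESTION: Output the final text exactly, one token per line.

Hunk 1: at line 4 remove [wls,qsa,xlcyw] add [rmne] -> 12 lines: nrk goryj pfxp hbt rmne wsd eaj xezqa gjmqe jcbq ujgxl hpsap
Hunk 2: at line 4 remove [rmne,wsd] add [evlbs,riu,wuj] -> 13 lines: nrk goryj pfxp hbt evlbs riu wuj eaj xezqa gjmqe jcbq ujgxl hpsap
Hunk 3: at line 5 remove [riu,wuj] add [wzrh,ujyov] -> 13 lines: nrk goryj pfxp hbt evlbs wzrh ujyov eaj xezqa gjmqe jcbq ujgxl hpsap
Hunk 4: at line 7 remove [eaj,xezqa] add [zxp] -> 12 lines: nrk goryj pfxp hbt evlbs wzrh ujyov zxp gjmqe jcbq ujgxl hpsap

Answer: nrk
goryj
pfxp
hbt
evlbs
wzrh
ujyov
zxp
gjmqe
jcbq
ujgxl
hpsap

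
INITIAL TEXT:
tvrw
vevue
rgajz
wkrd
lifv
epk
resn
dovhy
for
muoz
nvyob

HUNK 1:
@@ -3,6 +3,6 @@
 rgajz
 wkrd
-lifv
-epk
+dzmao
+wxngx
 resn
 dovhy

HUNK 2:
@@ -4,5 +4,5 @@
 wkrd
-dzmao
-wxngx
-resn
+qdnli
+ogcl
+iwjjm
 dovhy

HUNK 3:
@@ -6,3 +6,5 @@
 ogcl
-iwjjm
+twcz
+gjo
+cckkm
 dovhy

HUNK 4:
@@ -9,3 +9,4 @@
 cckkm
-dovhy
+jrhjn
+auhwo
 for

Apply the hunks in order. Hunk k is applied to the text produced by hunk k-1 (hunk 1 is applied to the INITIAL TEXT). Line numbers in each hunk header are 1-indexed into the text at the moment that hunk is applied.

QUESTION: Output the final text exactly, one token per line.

Answer: tvrw
vevue
rgajz
wkrd
qdnli
ogcl
twcz
gjo
cckkm
jrhjn
auhwo
for
muoz
nvyob

Derivation:
Hunk 1: at line 3 remove [lifv,epk] add [dzmao,wxngx] -> 11 lines: tvrw vevue rgajz wkrd dzmao wxngx resn dovhy for muoz nvyob
Hunk 2: at line 4 remove [dzmao,wxngx,resn] add [qdnli,ogcl,iwjjm] -> 11 lines: tvrw vevue rgajz wkrd qdnli ogcl iwjjm dovhy for muoz nvyob
Hunk 3: at line 6 remove [iwjjm] add [twcz,gjo,cckkm] -> 13 lines: tvrw vevue rgajz wkrd qdnli ogcl twcz gjo cckkm dovhy for muoz nvyob
Hunk 4: at line 9 remove [dovhy] add [jrhjn,auhwo] -> 14 lines: tvrw vevue rgajz wkrd qdnli ogcl twcz gjo cckkm jrhjn auhwo for muoz nvyob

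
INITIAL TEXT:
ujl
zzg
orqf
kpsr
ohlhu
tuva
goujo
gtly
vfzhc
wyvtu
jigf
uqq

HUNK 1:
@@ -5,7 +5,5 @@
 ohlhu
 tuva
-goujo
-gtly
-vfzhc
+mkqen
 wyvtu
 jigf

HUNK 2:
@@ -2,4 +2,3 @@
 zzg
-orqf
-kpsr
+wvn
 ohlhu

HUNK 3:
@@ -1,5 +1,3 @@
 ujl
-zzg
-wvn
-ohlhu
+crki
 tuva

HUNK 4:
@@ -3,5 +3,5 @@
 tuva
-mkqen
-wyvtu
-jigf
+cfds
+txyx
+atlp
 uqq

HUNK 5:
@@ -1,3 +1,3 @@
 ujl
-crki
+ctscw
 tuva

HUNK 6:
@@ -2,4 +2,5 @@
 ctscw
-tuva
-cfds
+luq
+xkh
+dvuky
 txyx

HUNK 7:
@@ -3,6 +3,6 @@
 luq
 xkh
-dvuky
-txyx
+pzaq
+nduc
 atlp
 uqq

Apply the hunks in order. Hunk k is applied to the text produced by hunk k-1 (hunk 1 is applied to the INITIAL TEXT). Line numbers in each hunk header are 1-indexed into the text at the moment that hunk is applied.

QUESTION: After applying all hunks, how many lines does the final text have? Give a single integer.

Answer: 8

Derivation:
Hunk 1: at line 5 remove [goujo,gtly,vfzhc] add [mkqen] -> 10 lines: ujl zzg orqf kpsr ohlhu tuva mkqen wyvtu jigf uqq
Hunk 2: at line 2 remove [orqf,kpsr] add [wvn] -> 9 lines: ujl zzg wvn ohlhu tuva mkqen wyvtu jigf uqq
Hunk 3: at line 1 remove [zzg,wvn,ohlhu] add [crki] -> 7 lines: ujl crki tuva mkqen wyvtu jigf uqq
Hunk 4: at line 3 remove [mkqen,wyvtu,jigf] add [cfds,txyx,atlp] -> 7 lines: ujl crki tuva cfds txyx atlp uqq
Hunk 5: at line 1 remove [crki] add [ctscw] -> 7 lines: ujl ctscw tuva cfds txyx atlp uqq
Hunk 6: at line 2 remove [tuva,cfds] add [luq,xkh,dvuky] -> 8 lines: ujl ctscw luq xkh dvuky txyx atlp uqq
Hunk 7: at line 3 remove [dvuky,txyx] add [pzaq,nduc] -> 8 lines: ujl ctscw luq xkh pzaq nduc atlp uqq
Final line count: 8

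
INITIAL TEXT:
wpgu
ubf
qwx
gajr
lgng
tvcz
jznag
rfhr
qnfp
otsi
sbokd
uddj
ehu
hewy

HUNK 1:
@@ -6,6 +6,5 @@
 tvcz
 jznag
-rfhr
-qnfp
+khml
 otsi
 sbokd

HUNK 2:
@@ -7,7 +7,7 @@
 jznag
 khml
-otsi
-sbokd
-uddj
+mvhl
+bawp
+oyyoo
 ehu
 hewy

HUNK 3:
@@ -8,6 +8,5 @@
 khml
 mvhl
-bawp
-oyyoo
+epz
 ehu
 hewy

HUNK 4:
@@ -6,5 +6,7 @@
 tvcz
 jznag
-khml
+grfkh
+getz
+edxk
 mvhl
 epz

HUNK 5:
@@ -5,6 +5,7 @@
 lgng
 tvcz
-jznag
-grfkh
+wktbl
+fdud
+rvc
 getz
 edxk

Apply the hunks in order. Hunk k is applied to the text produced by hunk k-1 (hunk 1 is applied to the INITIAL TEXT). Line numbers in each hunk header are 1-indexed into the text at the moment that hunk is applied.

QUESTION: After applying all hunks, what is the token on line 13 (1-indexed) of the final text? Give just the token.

Answer: epz

Derivation:
Hunk 1: at line 6 remove [rfhr,qnfp] add [khml] -> 13 lines: wpgu ubf qwx gajr lgng tvcz jznag khml otsi sbokd uddj ehu hewy
Hunk 2: at line 7 remove [otsi,sbokd,uddj] add [mvhl,bawp,oyyoo] -> 13 lines: wpgu ubf qwx gajr lgng tvcz jznag khml mvhl bawp oyyoo ehu hewy
Hunk 3: at line 8 remove [bawp,oyyoo] add [epz] -> 12 lines: wpgu ubf qwx gajr lgng tvcz jznag khml mvhl epz ehu hewy
Hunk 4: at line 6 remove [khml] add [grfkh,getz,edxk] -> 14 lines: wpgu ubf qwx gajr lgng tvcz jznag grfkh getz edxk mvhl epz ehu hewy
Hunk 5: at line 5 remove [jznag,grfkh] add [wktbl,fdud,rvc] -> 15 lines: wpgu ubf qwx gajr lgng tvcz wktbl fdud rvc getz edxk mvhl epz ehu hewy
Final line 13: epz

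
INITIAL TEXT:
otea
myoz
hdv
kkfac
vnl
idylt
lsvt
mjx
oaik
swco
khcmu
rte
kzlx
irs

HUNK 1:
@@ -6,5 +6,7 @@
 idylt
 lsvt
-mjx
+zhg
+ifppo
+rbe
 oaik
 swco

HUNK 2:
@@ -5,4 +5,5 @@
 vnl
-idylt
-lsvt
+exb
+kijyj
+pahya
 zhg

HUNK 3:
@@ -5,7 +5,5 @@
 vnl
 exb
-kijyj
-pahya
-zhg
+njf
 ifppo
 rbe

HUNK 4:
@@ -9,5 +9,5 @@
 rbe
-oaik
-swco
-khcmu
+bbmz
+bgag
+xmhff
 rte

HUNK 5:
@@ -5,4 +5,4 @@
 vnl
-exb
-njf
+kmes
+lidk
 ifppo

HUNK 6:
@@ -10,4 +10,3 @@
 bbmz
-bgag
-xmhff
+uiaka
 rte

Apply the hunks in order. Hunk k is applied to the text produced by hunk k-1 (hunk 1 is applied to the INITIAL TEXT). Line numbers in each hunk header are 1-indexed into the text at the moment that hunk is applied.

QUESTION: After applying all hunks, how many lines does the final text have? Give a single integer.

Answer: 14

Derivation:
Hunk 1: at line 6 remove [mjx] add [zhg,ifppo,rbe] -> 16 lines: otea myoz hdv kkfac vnl idylt lsvt zhg ifppo rbe oaik swco khcmu rte kzlx irs
Hunk 2: at line 5 remove [idylt,lsvt] add [exb,kijyj,pahya] -> 17 lines: otea myoz hdv kkfac vnl exb kijyj pahya zhg ifppo rbe oaik swco khcmu rte kzlx irs
Hunk 3: at line 5 remove [kijyj,pahya,zhg] add [njf] -> 15 lines: otea myoz hdv kkfac vnl exb njf ifppo rbe oaik swco khcmu rte kzlx irs
Hunk 4: at line 9 remove [oaik,swco,khcmu] add [bbmz,bgag,xmhff] -> 15 lines: otea myoz hdv kkfac vnl exb njf ifppo rbe bbmz bgag xmhff rte kzlx irs
Hunk 5: at line 5 remove [exb,njf] add [kmes,lidk] -> 15 lines: otea myoz hdv kkfac vnl kmes lidk ifppo rbe bbmz bgag xmhff rte kzlx irs
Hunk 6: at line 10 remove [bgag,xmhff] add [uiaka] -> 14 lines: otea myoz hdv kkfac vnl kmes lidk ifppo rbe bbmz uiaka rte kzlx irs
Final line count: 14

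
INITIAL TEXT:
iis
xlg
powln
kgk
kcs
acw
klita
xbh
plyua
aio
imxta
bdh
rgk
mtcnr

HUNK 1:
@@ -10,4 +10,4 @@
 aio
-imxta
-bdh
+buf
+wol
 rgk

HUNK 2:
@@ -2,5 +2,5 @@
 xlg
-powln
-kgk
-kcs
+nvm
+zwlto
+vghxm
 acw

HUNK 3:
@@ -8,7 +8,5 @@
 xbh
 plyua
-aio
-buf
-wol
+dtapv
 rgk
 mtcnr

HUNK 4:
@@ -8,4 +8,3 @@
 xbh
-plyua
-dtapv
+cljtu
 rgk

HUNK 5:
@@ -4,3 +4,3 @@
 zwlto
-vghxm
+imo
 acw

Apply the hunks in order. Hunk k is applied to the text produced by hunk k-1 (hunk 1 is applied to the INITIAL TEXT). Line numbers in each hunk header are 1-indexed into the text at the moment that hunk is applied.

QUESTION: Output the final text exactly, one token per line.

Answer: iis
xlg
nvm
zwlto
imo
acw
klita
xbh
cljtu
rgk
mtcnr

Derivation:
Hunk 1: at line 10 remove [imxta,bdh] add [buf,wol] -> 14 lines: iis xlg powln kgk kcs acw klita xbh plyua aio buf wol rgk mtcnr
Hunk 2: at line 2 remove [powln,kgk,kcs] add [nvm,zwlto,vghxm] -> 14 lines: iis xlg nvm zwlto vghxm acw klita xbh plyua aio buf wol rgk mtcnr
Hunk 3: at line 8 remove [aio,buf,wol] add [dtapv] -> 12 lines: iis xlg nvm zwlto vghxm acw klita xbh plyua dtapv rgk mtcnr
Hunk 4: at line 8 remove [plyua,dtapv] add [cljtu] -> 11 lines: iis xlg nvm zwlto vghxm acw klita xbh cljtu rgk mtcnr
Hunk 5: at line 4 remove [vghxm] add [imo] -> 11 lines: iis xlg nvm zwlto imo acw klita xbh cljtu rgk mtcnr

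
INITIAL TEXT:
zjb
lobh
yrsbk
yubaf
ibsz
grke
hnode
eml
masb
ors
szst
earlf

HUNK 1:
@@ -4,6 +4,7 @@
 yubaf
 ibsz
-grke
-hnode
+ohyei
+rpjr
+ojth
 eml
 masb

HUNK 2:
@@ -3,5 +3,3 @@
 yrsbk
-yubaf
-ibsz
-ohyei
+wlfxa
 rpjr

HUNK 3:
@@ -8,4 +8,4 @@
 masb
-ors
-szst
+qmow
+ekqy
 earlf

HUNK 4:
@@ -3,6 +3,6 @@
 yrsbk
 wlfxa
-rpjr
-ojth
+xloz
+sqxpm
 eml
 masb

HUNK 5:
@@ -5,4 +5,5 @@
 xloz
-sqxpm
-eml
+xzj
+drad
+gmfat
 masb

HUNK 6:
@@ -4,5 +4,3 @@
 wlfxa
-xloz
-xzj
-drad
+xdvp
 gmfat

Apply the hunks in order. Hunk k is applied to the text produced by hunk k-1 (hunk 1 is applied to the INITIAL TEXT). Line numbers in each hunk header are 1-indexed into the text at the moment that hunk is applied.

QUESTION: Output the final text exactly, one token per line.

Hunk 1: at line 4 remove [grke,hnode] add [ohyei,rpjr,ojth] -> 13 lines: zjb lobh yrsbk yubaf ibsz ohyei rpjr ojth eml masb ors szst earlf
Hunk 2: at line 3 remove [yubaf,ibsz,ohyei] add [wlfxa] -> 11 lines: zjb lobh yrsbk wlfxa rpjr ojth eml masb ors szst earlf
Hunk 3: at line 8 remove [ors,szst] add [qmow,ekqy] -> 11 lines: zjb lobh yrsbk wlfxa rpjr ojth eml masb qmow ekqy earlf
Hunk 4: at line 3 remove [rpjr,ojth] add [xloz,sqxpm] -> 11 lines: zjb lobh yrsbk wlfxa xloz sqxpm eml masb qmow ekqy earlf
Hunk 5: at line 5 remove [sqxpm,eml] add [xzj,drad,gmfat] -> 12 lines: zjb lobh yrsbk wlfxa xloz xzj drad gmfat masb qmow ekqy earlf
Hunk 6: at line 4 remove [xloz,xzj,drad] add [xdvp] -> 10 lines: zjb lobh yrsbk wlfxa xdvp gmfat masb qmow ekqy earlf

Answer: zjb
lobh
yrsbk
wlfxa
xdvp
gmfat
masb
qmow
ekqy
earlf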